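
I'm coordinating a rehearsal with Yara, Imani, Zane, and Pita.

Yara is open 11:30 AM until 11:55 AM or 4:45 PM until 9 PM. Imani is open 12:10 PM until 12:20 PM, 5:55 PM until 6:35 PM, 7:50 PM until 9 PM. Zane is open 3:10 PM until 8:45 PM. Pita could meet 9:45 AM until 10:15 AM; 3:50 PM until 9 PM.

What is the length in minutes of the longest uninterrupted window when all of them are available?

55

Yara ∩ Imani: 17:55-18:35, 19:50-21:00.
Yara ∩ Imani ∩ Zane: 17:55-18:35, 19:50-20:45.
Yara ∩ Imani ∩ Zane ∩ Pita: 17:55-18:35, 19:50-20:45.
So the common availability across everyone is 17:55-18:35, 19:50-20:45.
The longest is 19:50-20:45 at 55 minutes.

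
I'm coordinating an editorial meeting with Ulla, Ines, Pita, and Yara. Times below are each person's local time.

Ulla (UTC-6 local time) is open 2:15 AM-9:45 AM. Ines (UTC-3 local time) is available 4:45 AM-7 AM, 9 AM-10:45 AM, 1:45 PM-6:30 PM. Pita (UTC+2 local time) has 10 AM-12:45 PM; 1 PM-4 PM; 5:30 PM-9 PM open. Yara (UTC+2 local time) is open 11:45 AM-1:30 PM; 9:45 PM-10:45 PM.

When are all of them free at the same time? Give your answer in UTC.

Ulla in UTC: 08:15-15:45 (add 6h to convert from UTC-6).
Ines in UTC: 07:45-10:00, 12:00-13:45, 16:45-21:30 (add 3h to convert from UTC-3).
Pita in UTC: 08:00-10:45, 11:00-14:00, 15:30-19:00 (subtract 2h to convert from UTC+2).
Yara in UTC: 09:45-11:30, 19:45-20:45 (subtract 2h to convert from UTC+2).
Ulla ∩ Ines: 08:15-10:00, 12:00-13:45.
Ulla ∩ Ines ∩ Pita: 08:15-10:00, 12:00-13:45.
Ulla ∩ Ines ∩ Pita ∩ Yara: 09:45-10:00.

09:45-10:00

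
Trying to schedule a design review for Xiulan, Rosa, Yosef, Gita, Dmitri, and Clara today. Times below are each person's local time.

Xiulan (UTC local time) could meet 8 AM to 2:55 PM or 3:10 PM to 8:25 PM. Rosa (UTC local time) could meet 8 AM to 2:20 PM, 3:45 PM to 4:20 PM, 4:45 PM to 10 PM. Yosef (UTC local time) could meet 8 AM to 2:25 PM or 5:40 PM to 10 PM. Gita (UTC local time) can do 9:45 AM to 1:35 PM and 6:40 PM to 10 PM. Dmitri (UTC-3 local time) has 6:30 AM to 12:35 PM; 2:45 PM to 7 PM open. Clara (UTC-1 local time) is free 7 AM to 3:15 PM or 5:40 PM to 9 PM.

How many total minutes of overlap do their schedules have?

Xiulan in UTC: 08:00-14:55, 15:10-20:25.
Rosa in UTC: 08:00-14:20, 15:45-16:20, 16:45-22:00.
Yosef in UTC: 08:00-14:25, 17:40-22:00.
Gita in UTC: 09:45-13:35, 18:40-22:00.
Dmitri in UTC: 09:30-15:35, 17:45-22:00 (add 3h to convert from UTC-3).
Clara in UTC: 08:00-16:15, 18:40-22:00 (add 1h to convert from UTC-1).
Xiulan ∩ Rosa: 08:00-14:20, 15:45-16:20, 16:45-20:25.
Xiulan ∩ Rosa ∩ Yosef: 08:00-14:20, 17:40-20:25.
Xiulan ∩ Rosa ∩ Yosef ∩ Gita: 09:45-13:35, 18:40-20:25.
Xiulan ∩ Rosa ∩ Yosef ∩ Gita ∩ Dmitri: 09:45-13:35, 18:40-20:25.
Xiulan ∩ Rosa ∩ Yosef ∩ Gita ∩ Dmitri ∩ Clara: 09:45-13:35, 18:40-20:25.
Summing the common windows: 230 + 105 = 335 minutes.

335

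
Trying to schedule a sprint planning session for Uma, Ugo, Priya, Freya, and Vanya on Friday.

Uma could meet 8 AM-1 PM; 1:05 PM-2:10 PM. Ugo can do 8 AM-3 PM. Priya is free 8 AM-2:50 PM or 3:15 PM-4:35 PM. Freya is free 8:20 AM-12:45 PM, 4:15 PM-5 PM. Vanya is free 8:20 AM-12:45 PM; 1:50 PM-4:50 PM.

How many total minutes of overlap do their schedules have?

265

Uma ∩ Ugo: 08:00-13:00, 13:05-14:10.
Uma ∩ Ugo ∩ Priya: 08:00-13:00, 13:05-14:10.
Uma ∩ Ugo ∩ Priya ∩ Freya: 08:20-12:45.
Uma ∩ Ugo ∩ Priya ∩ Freya ∩ Vanya: 08:20-12:45.
Those are the intersection windows.
That's a single block of 265 minutes.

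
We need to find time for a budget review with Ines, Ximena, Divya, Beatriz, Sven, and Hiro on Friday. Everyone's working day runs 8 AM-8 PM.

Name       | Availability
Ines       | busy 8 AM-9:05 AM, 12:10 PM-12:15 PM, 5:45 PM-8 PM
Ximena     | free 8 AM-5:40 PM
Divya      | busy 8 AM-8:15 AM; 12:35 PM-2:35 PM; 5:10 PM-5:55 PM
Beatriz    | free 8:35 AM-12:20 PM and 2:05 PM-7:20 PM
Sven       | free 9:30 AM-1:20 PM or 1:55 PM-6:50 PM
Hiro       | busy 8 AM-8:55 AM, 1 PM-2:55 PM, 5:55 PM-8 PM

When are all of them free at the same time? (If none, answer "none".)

Ines free: 09:05-12:10, 12:15-17:45 (invert busy blocks within the working day).
Ximena free: 08:00-17:40.
Divya free: 08:15-12:35, 14:35-17:10, 17:55-20:00 (invert busy blocks within the working day).
Beatriz free: 08:35-12:20, 14:05-19:20.
Sven free: 09:30-13:20, 13:55-18:50.
Hiro free: 08:55-13:00, 14:55-17:55 (invert busy blocks within the working day).
Ines ∩ Ximena: 09:05-12:10, 12:15-17:40.
Ines ∩ Ximena ∩ Divya: 09:05-12:10, 12:15-12:35, 14:35-17:10.
Ines ∩ Ximena ∩ Divya ∩ Beatriz: 09:05-12:10, 12:15-12:20, 14:35-17:10.
Ines ∩ Ximena ∩ Divya ∩ Beatriz ∩ Sven: 09:30-12:10, 12:15-12:20, 14:35-17:10.
Ines ∩ Ximena ∩ Divya ∩ Beatriz ∩ Sven ∩ Hiro: 09:30-12:10, 12:15-12:20, 14:55-17:10.

09:30-12:10, 12:15-12:20, 14:55-17:10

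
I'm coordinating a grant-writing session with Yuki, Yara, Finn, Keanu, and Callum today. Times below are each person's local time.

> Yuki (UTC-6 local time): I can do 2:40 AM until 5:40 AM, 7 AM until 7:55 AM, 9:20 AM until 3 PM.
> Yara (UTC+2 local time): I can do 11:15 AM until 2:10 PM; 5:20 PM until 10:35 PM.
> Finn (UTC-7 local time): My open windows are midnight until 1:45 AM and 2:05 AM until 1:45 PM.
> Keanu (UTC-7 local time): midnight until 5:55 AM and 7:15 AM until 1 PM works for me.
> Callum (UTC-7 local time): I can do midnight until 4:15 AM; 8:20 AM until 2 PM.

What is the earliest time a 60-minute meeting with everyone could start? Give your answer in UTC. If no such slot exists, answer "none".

Yuki in UTC: 08:40-11:40, 13:00-13:55, 15:20-21:00 (add 6h to convert from UTC-6).
Yara in UTC: 09:15-12:10, 15:20-20:35 (subtract 2h to convert from UTC+2).
Finn in UTC: 07:00-08:45, 09:05-20:45 (add 7h to convert from UTC-7).
Keanu in UTC: 07:00-12:55, 14:15-20:00 (add 7h to convert from UTC-7).
Callum in UTC: 07:00-11:15, 15:20-21:00 (add 7h to convert from UTC-7).
Yuki ∩ Yara: 09:15-11:40, 15:20-20:35.
Yuki ∩ Yara ∩ Finn: 09:15-11:40, 15:20-20:35.
Yuki ∩ Yara ∩ Finn ∩ Keanu: 09:15-11:40, 15:20-20:00.
Yuki ∩ Yara ∩ Finn ∩ Keanu ∩ Callum: 09:15-11:15, 15:20-20:00.
Those are the intersection windows.
The first common window of at least 60 minutes is 09:15-11:15, so the earliest start is 09:15.

09:15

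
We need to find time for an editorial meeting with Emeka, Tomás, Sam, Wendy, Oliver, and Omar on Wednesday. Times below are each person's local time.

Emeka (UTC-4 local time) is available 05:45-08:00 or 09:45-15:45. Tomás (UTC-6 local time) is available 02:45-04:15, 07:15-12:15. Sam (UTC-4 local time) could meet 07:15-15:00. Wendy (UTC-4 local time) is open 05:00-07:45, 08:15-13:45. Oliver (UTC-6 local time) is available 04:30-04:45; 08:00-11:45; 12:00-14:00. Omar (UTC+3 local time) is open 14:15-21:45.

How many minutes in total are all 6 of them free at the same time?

225

Emeka in UTC: 09:45-12:00, 13:45-19:45 (add 4h to convert from UTC-4).
Tomás in UTC: 08:45-10:15, 13:15-18:15 (add 6h to convert from UTC-6).
Sam in UTC: 11:15-19:00 (add 4h to convert from UTC-4).
Wendy in UTC: 09:00-11:45, 12:15-17:45 (add 4h to convert from UTC-4).
Oliver in UTC: 10:30-10:45, 14:00-17:45, 18:00-20:00 (add 6h to convert from UTC-6).
Omar in UTC: 11:15-18:45 (subtract 3h to convert from UTC+3).
Emeka ∩ Tomás: 09:45-10:15, 13:45-18:15.
Emeka ∩ Tomás ∩ Sam: 13:45-18:15.
Emeka ∩ Tomás ∩ Sam ∩ Wendy: 13:45-17:45.
Emeka ∩ Tomás ∩ Sam ∩ Wendy ∩ Oliver: 14:00-17:45.
Emeka ∩ Tomás ∩ Sam ∩ Wendy ∩ Oliver ∩ Omar: 14:00-17:45.
That's a single block of 225 minutes.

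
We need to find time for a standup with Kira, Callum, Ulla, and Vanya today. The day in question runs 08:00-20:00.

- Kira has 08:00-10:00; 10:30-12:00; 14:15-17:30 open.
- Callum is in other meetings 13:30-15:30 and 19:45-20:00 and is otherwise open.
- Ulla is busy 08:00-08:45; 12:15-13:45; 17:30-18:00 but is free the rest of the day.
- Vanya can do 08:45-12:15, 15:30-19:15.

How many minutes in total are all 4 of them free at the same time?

285

Kira free: 08:00-10:00, 10:30-12:00, 14:15-17:30.
Callum free: 08:00-13:30, 15:30-19:45 (invert busy blocks within the working day).
Ulla free: 08:45-12:15, 13:45-17:30, 18:00-20:00 (invert busy blocks within the working day).
Vanya free: 08:45-12:15, 15:30-19:15.
Kira ∩ Callum: 08:00-10:00, 10:30-12:00, 15:30-17:30.
Kira ∩ Callum ∩ Ulla: 08:45-10:00, 10:30-12:00, 15:30-17:30.
Kira ∩ Callum ∩ Ulla ∩ Vanya: 08:45-10:00, 10:30-12:00, 15:30-17:30.
Those are the intersection windows.
Summing the common windows: 75 + 90 + 120 = 285 minutes.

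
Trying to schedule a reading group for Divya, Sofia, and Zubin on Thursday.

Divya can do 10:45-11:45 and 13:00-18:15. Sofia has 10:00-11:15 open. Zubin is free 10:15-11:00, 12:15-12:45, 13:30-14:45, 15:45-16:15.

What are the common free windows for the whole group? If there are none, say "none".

10:45-11:00

Divya ∩ Sofia: 10:45-11:15.
Divya ∩ Sofia ∩ Zubin: 10:45-11:00.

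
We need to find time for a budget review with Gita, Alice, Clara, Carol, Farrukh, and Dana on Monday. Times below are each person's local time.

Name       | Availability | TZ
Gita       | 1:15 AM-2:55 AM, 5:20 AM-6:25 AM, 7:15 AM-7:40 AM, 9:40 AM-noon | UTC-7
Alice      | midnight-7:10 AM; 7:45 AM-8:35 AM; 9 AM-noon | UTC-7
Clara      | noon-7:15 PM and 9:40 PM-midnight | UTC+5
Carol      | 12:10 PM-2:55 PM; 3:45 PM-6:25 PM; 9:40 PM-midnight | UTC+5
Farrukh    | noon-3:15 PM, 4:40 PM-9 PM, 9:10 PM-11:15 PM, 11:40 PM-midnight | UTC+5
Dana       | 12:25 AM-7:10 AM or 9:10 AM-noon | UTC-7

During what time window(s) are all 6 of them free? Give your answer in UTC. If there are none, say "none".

08:15-09:55, 12:20-13:25, 16:40-18:15, 18:40-19:00

Gita in UTC: 08:15-09:55, 12:20-13:25, 14:15-14:40, 16:40-19:00 (add 7h to convert from UTC-7).
Alice in UTC: 07:00-14:10, 14:45-15:35, 16:00-19:00 (add 7h to convert from UTC-7).
Clara in UTC: 07:00-14:15, 16:40-19:00 (subtract 5h to convert from UTC+5).
Carol in UTC: 07:10-09:55, 10:45-13:25, 16:40-19:00 (subtract 5h to convert from UTC+5).
Farrukh in UTC: 07:00-10:15, 11:40-16:00, 16:10-18:15, 18:40-19:00 (subtract 5h to convert from UTC+5).
Dana in UTC: 07:25-14:10, 16:10-19:00 (add 7h to convert from UTC-7).
Gita ∩ Alice: 08:15-09:55, 12:20-13:25, 16:40-19:00.
Gita ∩ Alice ∩ Clara: 08:15-09:55, 12:20-13:25, 16:40-19:00.
Gita ∩ Alice ∩ Clara ∩ Carol: 08:15-09:55, 12:20-13:25, 16:40-19:00.
Gita ∩ Alice ∩ Clara ∩ Carol ∩ Farrukh: 08:15-09:55, 12:20-13:25, 16:40-18:15, 18:40-19:00.
Gita ∩ Alice ∩ Clara ∩ Carol ∩ Farrukh ∩ Dana: 08:15-09:55, 12:20-13:25, 16:40-18:15, 18:40-19:00.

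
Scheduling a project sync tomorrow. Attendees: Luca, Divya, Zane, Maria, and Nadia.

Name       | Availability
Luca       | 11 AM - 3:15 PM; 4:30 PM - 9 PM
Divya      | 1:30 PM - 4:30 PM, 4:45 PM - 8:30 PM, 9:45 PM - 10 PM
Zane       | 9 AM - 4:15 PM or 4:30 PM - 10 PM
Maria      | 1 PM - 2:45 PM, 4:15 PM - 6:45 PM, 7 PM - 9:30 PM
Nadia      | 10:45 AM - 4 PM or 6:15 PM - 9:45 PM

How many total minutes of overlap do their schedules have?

195

Luca ∩ Divya: 13:30-15:15, 16:45-20:30.
Luca ∩ Divya ∩ Zane: 13:30-15:15, 16:45-20:30.
Luca ∩ Divya ∩ Zane ∩ Maria: 13:30-14:45, 16:45-18:45, 19:00-20:30.
Luca ∩ Divya ∩ Zane ∩ Maria ∩ Nadia: 13:30-14:45, 18:15-18:45, 19:00-20:30.
Summing the common windows: 75 + 30 + 90 = 195 minutes.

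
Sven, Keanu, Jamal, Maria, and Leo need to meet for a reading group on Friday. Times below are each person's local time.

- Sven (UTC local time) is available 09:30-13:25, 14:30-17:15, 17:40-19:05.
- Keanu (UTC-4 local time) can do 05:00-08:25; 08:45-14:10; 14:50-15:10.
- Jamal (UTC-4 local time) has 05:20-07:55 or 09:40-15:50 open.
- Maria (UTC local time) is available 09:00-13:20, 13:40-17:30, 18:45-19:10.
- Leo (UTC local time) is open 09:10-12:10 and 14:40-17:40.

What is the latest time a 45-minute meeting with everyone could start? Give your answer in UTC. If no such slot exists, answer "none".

16:30

Sven in UTC: 09:30-13:25, 14:30-17:15, 17:40-19:05.
Keanu in UTC: 09:00-12:25, 12:45-18:10, 18:50-19:10 (add 4h to convert from UTC-4).
Jamal in UTC: 09:20-11:55, 13:40-19:50 (add 4h to convert from UTC-4).
Maria in UTC: 09:00-13:20, 13:40-17:30, 18:45-19:10.
Leo in UTC: 09:10-12:10, 14:40-17:40.
Sven ∩ Keanu: 09:30-12:25, 12:45-13:25, 14:30-17:15, 17:40-18:10, 18:50-19:05.
Sven ∩ Keanu ∩ Jamal: 09:30-11:55, 14:30-17:15, 17:40-18:10, 18:50-19:05.
Sven ∩ Keanu ∩ Jamal ∩ Maria: 09:30-11:55, 14:30-17:15, 18:50-19:05.
Sven ∩ Keanu ∩ Jamal ∩ Maria ∩ Leo: 09:30-11:55, 14:40-17:15.
The last common window of at least 45 minutes is 14:40-17:15; a 45-minute meeting can start as late as 16:30 and still end by 17:15.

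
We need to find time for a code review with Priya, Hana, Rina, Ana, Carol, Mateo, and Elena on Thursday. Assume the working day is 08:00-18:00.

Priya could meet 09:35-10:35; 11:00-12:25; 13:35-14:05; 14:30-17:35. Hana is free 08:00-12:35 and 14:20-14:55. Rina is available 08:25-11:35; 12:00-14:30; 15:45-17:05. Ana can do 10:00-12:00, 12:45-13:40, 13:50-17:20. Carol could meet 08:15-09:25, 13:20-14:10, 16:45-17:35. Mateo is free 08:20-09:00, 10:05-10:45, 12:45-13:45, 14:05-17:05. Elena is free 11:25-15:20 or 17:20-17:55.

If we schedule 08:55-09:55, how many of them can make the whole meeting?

2

Hana and Rina can make the full 08:55-09:55 slot — that's 2.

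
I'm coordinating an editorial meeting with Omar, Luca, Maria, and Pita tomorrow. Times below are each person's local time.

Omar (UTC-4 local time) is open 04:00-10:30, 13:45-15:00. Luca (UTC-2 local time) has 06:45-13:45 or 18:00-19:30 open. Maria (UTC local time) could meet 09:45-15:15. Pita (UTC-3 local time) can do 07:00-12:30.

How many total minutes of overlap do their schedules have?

Omar in UTC: 08:00-14:30, 17:45-19:00 (add 4h to convert from UTC-4).
Luca in UTC: 08:45-15:45, 20:00-21:30 (add 2h to convert from UTC-2).
Maria in UTC: 09:45-15:15.
Pita in UTC: 10:00-15:30 (add 3h to convert from UTC-3).
Omar ∩ Luca: 08:45-14:30.
Omar ∩ Luca ∩ Maria: 09:45-14:30.
Omar ∩ Luca ∩ Maria ∩ Pita: 10:00-14:30.
That's a single block of 270 minutes.

270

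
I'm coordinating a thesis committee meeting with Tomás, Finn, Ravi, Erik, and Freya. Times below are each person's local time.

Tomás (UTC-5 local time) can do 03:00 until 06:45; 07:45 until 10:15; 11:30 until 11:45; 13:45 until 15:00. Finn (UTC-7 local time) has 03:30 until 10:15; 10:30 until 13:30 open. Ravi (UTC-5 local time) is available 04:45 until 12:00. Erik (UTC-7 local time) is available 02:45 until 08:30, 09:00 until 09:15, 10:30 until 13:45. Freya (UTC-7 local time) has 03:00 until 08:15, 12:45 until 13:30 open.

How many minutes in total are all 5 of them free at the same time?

Tomás in UTC: 08:00-11:45, 12:45-15:15, 16:30-16:45, 18:45-20:00 (add 5h to convert from UTC-5).
Finn in UTC: 10:30-17:15, 17:30-20:30 (add 7h to convert from UTC-7).
Ravi in UTC: 09:45-17:00 (add 5h to convert from UTC-5).
Erik in UTC: 09:45-15:30, 16:00-16:15, 17:30-20:45 (add 7h to convert from UTC-7).
Freya in UTC: 10:00-15:15, 19:45-20:30 (add 7h to convert from UTC-7).
Tomás ∩ Finn: 10:30-11:45, 12:45-15:15, 16:30-16:45, 18:45-20:00.
Tomás ∩ Finn ∩ Ravi: 10:30-11:45, 12:45-15:15, 16:30-16:45.
Tomás ∩ Finn ∩ Ravi ∩ Erik: 10:30-11:45, 12:45-15:15.
Tomás ∩ Finn ∩ Ravi ∩ Erik ∩ Freya: 10:30-11:45, 12:45-15:15.
Those are the intersection windows.
Summing the common windows: 75 + 150 = 225 minutes.

225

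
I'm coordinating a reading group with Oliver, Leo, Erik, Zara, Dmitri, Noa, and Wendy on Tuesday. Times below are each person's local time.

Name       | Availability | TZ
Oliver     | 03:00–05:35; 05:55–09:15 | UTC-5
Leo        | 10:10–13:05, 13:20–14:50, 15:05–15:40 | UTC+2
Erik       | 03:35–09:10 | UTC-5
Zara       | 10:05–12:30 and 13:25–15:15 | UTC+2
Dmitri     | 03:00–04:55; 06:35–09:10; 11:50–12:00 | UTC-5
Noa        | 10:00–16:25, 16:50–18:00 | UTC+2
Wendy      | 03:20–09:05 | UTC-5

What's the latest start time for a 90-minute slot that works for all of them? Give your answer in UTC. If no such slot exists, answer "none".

none

Oliver in UTC: 08:00-10:35, 10:55-14:15 (add 5h to convert from UTC-5).
Leo in UTC: 08:10-11:05, 11:20-12:50, 13:05-13:40 (subtract 2h to convert from UTC+2).
Erik in UTC: 08:35-14:10 (add 5h to convert from UTC-5).
Zara in UTC: 08:05-10:30, 11:25-13:15 (subtract 2h to convert from UTC+2).
Dmitri in UTC: 08:00-09:55, 11:35-14:10, 16:50-17:00 (add 5h to convert from UTC-5).
Noa in UTC: 08:00-14:25, 14:50-16:00 (subtract 2h to convert from UTC+2).
Wendy in UTC: 08:20-14:05 (add 5h to convert from UTC-5).
Oliver ∩ Leo: 08:10-10:35, 10:55-11:05, 11:20-12:50, 13:05-13:40.
Oliver ∩ Leo ∩ Erik: 08:35-10:35, 10:55-11:05, 11:20-12:50, 13:05-13:40.
Oliver ∩ Leo ∩ Erik ∩ Zara: 08:35-10:30, 11:25-12:50, 13:05-13:15.
Oliver ∩ Leo ∩ Erik ∩ Zara ∩ Dmitri: 08:35-09:55, 11:35-12:50, 13:05-13:15.
Oliver ∩ Leo ∩ Erik ∩ Zara ∩ Dmitri ∩ Noa: 08:35-09:55, 11:35-12:50, 13:05-13:15.
Oliver ∩ Leo ∩ Erik ∩ Zara ∩ Dmitri ∩ Noa ∩ Wendy: 08:35-09:55, 11:35-12:50, 13:05-13:15.
Those are the intersection windows.
No common window is at least 90 minutes long.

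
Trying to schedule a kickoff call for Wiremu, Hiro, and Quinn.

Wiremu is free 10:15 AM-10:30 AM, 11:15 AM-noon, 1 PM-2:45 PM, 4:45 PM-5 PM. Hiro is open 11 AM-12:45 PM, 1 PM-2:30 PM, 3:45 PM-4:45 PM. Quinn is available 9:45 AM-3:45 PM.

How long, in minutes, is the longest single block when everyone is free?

90

Wiremu ∩ Hiro: 11:15-12:00, 13:00-14:30.
Wiremu ∩ Hiro ∩ Quinn: 11:15-12:00, 13:00-14:30.
The longest is 13:00-14:30 at 90 minutes.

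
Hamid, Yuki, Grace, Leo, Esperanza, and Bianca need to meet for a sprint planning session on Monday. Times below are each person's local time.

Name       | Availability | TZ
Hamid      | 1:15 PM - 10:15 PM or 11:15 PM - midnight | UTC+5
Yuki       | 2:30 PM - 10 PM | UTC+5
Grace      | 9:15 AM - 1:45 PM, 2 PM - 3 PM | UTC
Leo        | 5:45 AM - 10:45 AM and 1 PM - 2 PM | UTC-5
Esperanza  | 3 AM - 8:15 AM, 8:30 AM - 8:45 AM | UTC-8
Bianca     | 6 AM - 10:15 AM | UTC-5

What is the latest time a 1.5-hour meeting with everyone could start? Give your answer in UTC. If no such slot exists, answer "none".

12:15

Hamid in UTC: 08:15-17:15, 18:15-19:00 (subtract 5h to convert from UTC+5).
Yuki in UTC: 09:30-17:00 (subtract 5h to convert from UTC+5).
Grace in UTC: 09:15-13:45, 14:00-15:00.
Leo in UTC: 10:45-15:45, 18:00-19:00 (add 5h to convert from UTC-5).
Esperanza in UTC: 11:00-16:15, 16:30-16:45 (add 8h to convert from UTC-8).
Bianca in UTC: 11:00-15:15 (add 5h to convert from UTC-5).
Hamid ∩ Yuki: 09:30-17:00.
Hamid ∩ Yuki ∩ Grace: 09:30-13:45, 14:00-15:00.
Hamid ∩ Yuki ∩ Grace ∩ Leo: 10:45-13:45, 14:00-15:00.
Hamid ∩ Yuki ∩ Grace ∩ Leo ∩ Esperanza: 11:00-13:45, 14:00-15:00.
Hamid ∩ Yuki ∩ Grace ∩ Leo ∩ Esperanza ∩ Bianca: 11:00-13:45, 14:00-15:00.
The last common window of at least 90 minutes is 11:00-13:45; a 90-minute meeting can start as late as 12:15 and still end by 13:45.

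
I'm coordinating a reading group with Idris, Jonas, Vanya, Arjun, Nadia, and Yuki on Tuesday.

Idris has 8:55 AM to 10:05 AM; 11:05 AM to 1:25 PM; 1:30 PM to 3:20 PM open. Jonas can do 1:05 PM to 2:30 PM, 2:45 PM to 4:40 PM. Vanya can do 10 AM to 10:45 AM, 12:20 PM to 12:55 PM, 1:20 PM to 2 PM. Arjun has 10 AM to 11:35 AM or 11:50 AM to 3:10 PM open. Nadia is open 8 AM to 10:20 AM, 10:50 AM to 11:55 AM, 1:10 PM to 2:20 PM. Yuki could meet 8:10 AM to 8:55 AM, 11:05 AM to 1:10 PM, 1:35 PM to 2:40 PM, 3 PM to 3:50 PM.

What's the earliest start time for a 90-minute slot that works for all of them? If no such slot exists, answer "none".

none

Idris ∩ Jonas: 13:05-13:25, 13:30-14:30, 14:45-15:20.
Idris ∩ Jonas ∩ Vanya: 13:20-13:25, 13:30-14:00.
Idris ∩ Jonas ∩ Vanya ∩ Arjun: 13:20-13:25, 13:30-14:00.
Idris ∩ Jonas ∩ Vanya ∩ Arjun ∩ Nadia: 13:20-13:25, 13:30-14:00.
Idris ∩ Jonas ∩ Vanya ∩ Arjun ∩ Nadia ∩ Yuki: 13:35-14:00.
So the common availability across everyone is 13:35-14:00.
No common window is at least 90 minutes long.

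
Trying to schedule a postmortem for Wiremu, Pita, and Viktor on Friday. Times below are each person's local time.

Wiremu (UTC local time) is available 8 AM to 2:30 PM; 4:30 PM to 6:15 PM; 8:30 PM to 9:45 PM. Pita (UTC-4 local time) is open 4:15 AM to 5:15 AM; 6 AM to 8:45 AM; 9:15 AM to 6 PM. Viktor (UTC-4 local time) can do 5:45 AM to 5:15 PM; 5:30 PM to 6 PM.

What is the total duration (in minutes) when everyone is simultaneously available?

405

Wiremu in UTC: 08:00-14:30, 16:30-18:15, 20:30-21:45.
Pita in UTC: 08:15-09:15, 10:00-12:45, 13:15-22:00 (add 4h to convert from UTC-4).
Viktor in UTC: 09:45-21:15, 21:30-22:00 (add 4h to convert from UTC-4).
Wiremu ∩ Pita: 08:15-09:15, 10:00-12:45, 13:15-14:30, 16:30-18:15, 20:30-21:45.
Wiremu ∩ Pita ∩ Viktor: 10:00-12:45, 13:15-14:30, 16:30-18:15, 20:30-21:15, 21:30-21:45.
Those are the intersection windows.
Summing the common windows: 165 + 75 + 105 + 45 + 15 = 405 minutes.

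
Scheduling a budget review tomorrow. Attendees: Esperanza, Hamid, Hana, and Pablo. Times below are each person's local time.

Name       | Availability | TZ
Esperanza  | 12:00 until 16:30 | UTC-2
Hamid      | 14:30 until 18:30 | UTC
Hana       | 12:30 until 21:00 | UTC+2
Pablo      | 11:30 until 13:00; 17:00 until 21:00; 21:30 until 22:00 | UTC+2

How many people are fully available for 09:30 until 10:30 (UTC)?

1

Esperanza in UTC: 14:00-18:30 (add 2h to convert from UTC-2).
Hamid in UTC: 14:30-18:30.
Hana in UTC: 10:30-19:00 (subtract 2h to convert from UTC+2).
Pablo in UTC: 09:30-11:00, 15:00-19:00, 19:30-20:00 (subtract 2h to convert from UTC+2).
Pablo can make the full 09:30-10:30 slot — that's 1.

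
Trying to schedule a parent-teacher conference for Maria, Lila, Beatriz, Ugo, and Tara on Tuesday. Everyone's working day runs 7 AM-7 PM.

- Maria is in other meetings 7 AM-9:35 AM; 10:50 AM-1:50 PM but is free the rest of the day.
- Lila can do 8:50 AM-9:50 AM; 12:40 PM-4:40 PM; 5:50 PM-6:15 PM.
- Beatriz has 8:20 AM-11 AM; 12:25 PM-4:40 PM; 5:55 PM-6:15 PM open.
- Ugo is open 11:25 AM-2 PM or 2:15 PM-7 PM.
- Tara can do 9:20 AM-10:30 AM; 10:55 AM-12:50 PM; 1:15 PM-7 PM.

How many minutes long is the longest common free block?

145

Maria free: 09:35-10:50, 13:50-19:00 (invert busy blocks within the working day).
Lila free: 08:50-09:50, 12:40-16:40, 17:50-18:15.
Beatriz free: 08:20-11:00, 12:25-16:40, 17:55-18:15.
Ugo free: 11:25-14:00, 14:15-19:00.
Tara free: 09:20-10:30, 10:55-12:50, 13:15-19:00.
Maria ∩ Lila: 09:35-09:50, 13:50-16:40, 17:50-18:15.
Maria ∩ Lila ∩ Beatriz: 09:35-09:50, 13:50-16:40, 17:55-18:15.
Maria ∩ Lila ∩ Beatriz ∩ Ugo: 13:50-14:00, 14:15-16:40, 17:55-18:15.
Maria ∩ Lila ∩ Beatriz ∩ Ugo ∩ Tara: 13:50-14:00, 14:15-16:40, 17:55-18:15.
The longest is 14:15-16:40 at 145 minutes.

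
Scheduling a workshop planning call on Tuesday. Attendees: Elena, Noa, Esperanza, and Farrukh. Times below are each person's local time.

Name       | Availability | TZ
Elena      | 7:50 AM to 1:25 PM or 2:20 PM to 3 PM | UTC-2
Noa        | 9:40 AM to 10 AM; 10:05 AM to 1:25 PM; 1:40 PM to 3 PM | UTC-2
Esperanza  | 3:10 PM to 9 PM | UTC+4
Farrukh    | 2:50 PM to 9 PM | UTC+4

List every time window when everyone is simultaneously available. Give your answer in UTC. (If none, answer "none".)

Elena in UTC: 09:50-15:25, 16:20-17:00 (add 2h to convert from UTC-2).
Noa in UTC: 11:40-12:00, 12:05-15:25, 15:40-17:00 (add 2h to convert from UTC-2).
Esperanza in UTC: 11:10-17:00 (subtract 4h to convert from UTC+4).
Farrukh in UTC: 10:50-17:00 (subtract 4h to convert from UTC+4).
Elena ∩ Noa: 11:40-12:00, 12:05-15:25, 16:20-17:00.
Elena ∩ Noa ∩ Esperanza: 11:40-12:00, 12:05-15:25, 16:20-17:00.
Elena ∩ Noa ∩ Esperanza ∩ Farrukh: 11:40-12:00, 12:05-15:25, 16:20-17:00.

11:40-12:00, 12:05-15:25, 16:20-17:00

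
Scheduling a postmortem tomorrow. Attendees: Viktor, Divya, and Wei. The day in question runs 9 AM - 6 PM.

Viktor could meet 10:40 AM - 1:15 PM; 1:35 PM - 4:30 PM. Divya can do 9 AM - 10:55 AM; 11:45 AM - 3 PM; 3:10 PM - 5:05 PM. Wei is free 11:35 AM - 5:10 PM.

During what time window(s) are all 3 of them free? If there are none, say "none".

Viktor ∩ Divya: 10:40-10:55, 11:45-13:15, 13:35-15:00, 15:10-16:30.
Viktor ∩ Divya ∩ Wei: 11:45-13:15, 13:35-15:00, 15:10-16:30.

11:45-13:15, 13:35-15:00, 15:10-16:30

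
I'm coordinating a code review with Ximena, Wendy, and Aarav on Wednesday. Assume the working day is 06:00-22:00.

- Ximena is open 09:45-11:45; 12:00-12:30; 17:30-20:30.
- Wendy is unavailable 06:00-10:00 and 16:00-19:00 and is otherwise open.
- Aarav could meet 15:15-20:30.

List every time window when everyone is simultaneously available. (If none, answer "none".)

Ximena free: 09:45-11:45, 12:00-12:30, 17:30-20:30.
Wendy free: 10:00-16:00, 19:00-22:00 (invert busy blocks within the working day).
Aarav free: 15:15-20:30.
Ximena ∩ Wendy: 10:00-11:45, 12:00-12:30, 19:00-20:30.
Ximena ∩ Wendy ∩ Aarav: 19:00-20:30.
Those are the intersection windows.

19:00-20:30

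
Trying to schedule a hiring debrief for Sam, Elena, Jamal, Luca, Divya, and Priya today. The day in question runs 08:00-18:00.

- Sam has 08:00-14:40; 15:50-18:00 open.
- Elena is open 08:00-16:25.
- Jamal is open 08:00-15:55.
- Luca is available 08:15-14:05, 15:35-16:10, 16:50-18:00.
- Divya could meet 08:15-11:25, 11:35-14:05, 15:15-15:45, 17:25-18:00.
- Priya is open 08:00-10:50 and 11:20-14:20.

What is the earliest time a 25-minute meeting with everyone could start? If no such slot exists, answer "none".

Sam ∩ Elena: 08:00-14:40, 15:50-16:25.
Sam ∩ Elena ∩ Jamal: 08:00-14:40, 15:50-15:55.
Sam ∩ Elena ∩ Jamal ∩ Luca: 08:15-14:05, 15:50-15:55.
Sam ∩ Elena ∩ Jamal ∩ Luca ∩ Divya: 08:15-11:25, 11:35-14:05.
Sam ∩ Elena ∩ Jamal ∩ Luca ∩ Divya ∩ Priya: 08:15-10:50, 11:20-11:25, 11:35-14:05.
The first common window of at least 25 minutes is 08:15-10:50, so the earliest start is 08:15.

08:15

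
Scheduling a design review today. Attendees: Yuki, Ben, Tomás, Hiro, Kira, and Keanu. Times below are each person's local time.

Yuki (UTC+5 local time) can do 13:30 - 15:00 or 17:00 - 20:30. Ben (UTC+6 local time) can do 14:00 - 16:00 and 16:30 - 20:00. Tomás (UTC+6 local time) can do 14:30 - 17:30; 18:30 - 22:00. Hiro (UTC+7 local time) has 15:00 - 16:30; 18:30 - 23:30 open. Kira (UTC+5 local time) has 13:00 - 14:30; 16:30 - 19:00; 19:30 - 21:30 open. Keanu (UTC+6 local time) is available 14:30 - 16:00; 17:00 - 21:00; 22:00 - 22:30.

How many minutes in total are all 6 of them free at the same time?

150

Yuki in UTC: 08:30-10:00, 12:00-15:30 (subtract 5h to convert from UTC+5).
Ben in UTC: 08:00-10:00, 10:30-14:00 (subtract 6h to convert from UTC+6).
Tomás in UTC: 08:30-11:30, 12:30-16:00 (subtract 6h to convert from UTC+6).
Hiro in UTC: 08:00-09:30, 11:30-16:30 (subtract 7h to convert from UTC+7).
Kira in UTC: 08:00-09:30, 11:30-14:00, 14:30-16:30 (subtract 5h to convert from UTC+5).
Keanu in UTC: 08:30-10:00, 11:00-15:00, 16:00-16:30 (subtract 6h to convert from UTC+6).
Yuki ∩ Ben: 08:30-10:00, 12:00-14:00.
Yuki ∩ Ben ∩ Tomás: 08:30-10:00, 12:30-14:00.
Yuki ∩ Ben ∩ Tomás ∩ Hiro: 08:30-09:30, 12:30-14:00.
Yuki ∩ Ben ∩ Tomás ∩ Hiro ∩ Kira: 08:30-09:30, 12:30-14:00.
Yuki ∩ Ben ∩ Tomás ∩ Hiro ∩ Kira ∩ Keanu: 08:30-09:30, 12:30-14:00.
Summing the common windows: 60 + 90 = 150 minutes.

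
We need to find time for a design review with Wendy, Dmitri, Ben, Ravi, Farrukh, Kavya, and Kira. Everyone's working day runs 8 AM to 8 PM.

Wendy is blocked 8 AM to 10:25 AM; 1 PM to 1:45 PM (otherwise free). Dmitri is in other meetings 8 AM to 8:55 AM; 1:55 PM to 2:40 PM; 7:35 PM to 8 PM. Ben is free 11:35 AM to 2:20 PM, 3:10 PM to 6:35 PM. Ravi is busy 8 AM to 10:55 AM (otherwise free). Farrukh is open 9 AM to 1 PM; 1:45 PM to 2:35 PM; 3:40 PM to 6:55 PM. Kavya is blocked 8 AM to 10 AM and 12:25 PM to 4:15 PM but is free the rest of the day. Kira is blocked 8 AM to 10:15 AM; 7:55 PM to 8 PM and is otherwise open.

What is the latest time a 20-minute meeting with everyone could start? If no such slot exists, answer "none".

18:15

Wendy free: 10:25-13:00, 13:45-20:00 (invert busy blocks within the working day).
Dmitri free: 08:55-13:55, 14:40-19:35 (invert busy blocks within the working day).
Ben free: 11:35-14:20, 15:10-18:35.
Ravi free: 10:55-20:00 (invert busy blocks within the working day).
Farrukh free: 09:00-13:00, 13:45-14:35, 15:40-18:55.
Kavya free: 10:00-12:25, 16:15-20:00 (invert busy blocks within the working day).
Kira free: 10:15-19:55 (invert busy blocks within the working day).
Wendy ∩ Dmitri: 10:25-13:00, 13:45-13:55, 14:40-19:35.
Wendy ∩ Dmitri ∩ Ben: 11:35-13:00, 13:45-13:55, 15:10-18:35.
Wendy ∩ Dmitri ∩ Ben ∩ Ravi: 11:35-13:00, 13:45-13:55, 15:10-18:35.
Wendy ∩ Dmitri ∩ Ben ∩ Ravi ∩ Farrukh: 11:35-13:00, 13:45-13:55, 15:40-18:35.
Wendy ∩ Dmitri ∩ Ben ∩ Ravi ∩ Farrukh ∩ Kavya: 11:35-12:25, 16:15-18:35.
Wendy ∩ Dmitri ∩ Ben ∩ Ravi ∩ Farrukh ∩ Kavya ∩ Kira: 11:35-12:25, 16:15-18:35.
Those are the intersection windows.
The last common window of at least 20 minutes is 16:15-18:35; a 20-minute meeting can start as late as 18:15 and still end by 18:35.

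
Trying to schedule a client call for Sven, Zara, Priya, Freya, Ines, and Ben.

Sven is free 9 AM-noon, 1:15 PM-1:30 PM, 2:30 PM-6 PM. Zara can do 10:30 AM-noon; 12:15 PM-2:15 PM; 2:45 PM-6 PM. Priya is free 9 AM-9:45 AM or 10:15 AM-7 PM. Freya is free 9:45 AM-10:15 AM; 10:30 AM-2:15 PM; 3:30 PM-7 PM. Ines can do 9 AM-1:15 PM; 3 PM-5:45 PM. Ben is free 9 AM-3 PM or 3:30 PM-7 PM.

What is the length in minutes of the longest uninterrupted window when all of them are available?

Sven ∩ Zara: 10:30-12:00, 13:15-13:30, 14:45-18:00.
Sven ∩ Zara ∩ Priya: 10:30-12:00, 13:15-13:30, 14:45-18:00.
Sven ∩ Zara ∩ Priya ∩ Freya: 10:30-12:00, 13:15-13:30, 15:30-18:00.
Sven ∩ Zara ∩ Priya ∩ Freya ∩ Ines: 10:30-12:00, 15:30-17:45.
Sven ∩ Zara ∩ Priya ∩ Freya ∩ Ines ∩ Ben: 10:30-12:00, 15:30-17:45.
The longest is 15:30-17:45 at 135 minutes.

135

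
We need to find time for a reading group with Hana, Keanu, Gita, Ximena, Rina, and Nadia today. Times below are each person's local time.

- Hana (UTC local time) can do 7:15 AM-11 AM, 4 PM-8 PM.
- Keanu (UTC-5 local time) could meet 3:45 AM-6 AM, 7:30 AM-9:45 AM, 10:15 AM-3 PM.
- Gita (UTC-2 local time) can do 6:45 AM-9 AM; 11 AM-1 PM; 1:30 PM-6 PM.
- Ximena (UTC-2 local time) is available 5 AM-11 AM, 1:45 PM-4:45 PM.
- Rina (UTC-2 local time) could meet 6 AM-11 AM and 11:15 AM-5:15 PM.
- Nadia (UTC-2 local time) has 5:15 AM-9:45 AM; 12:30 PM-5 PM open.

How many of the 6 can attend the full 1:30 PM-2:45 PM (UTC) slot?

3

Hana in UTC: 07:15-11:00, 16:00-20:00.
Keanu in UTC: 08:45-11:00, 12:30-14:45, 15:15-20:00 (add 5h to convert from UTC-5).
Gita in UTC: 08:45-11:00, 13:00-15:00, 15:30-20:00 (add 2h to convert from UTC-2).
Ximena in UTC: 07:00-13:00, 15:45-18:45 (add 2h to convert from UTC-2).
Rina in UTC: 08:00-13:00, 13:15-19:15 (add 2h to convert from UTC-2).
Nadia in UTC: 07:15-11:45, 14:30-19:00 (add 2h to convert from UTC-2).
Keanu, Gita, and Rina can make the full 13:30-14:45 slot — that's 3.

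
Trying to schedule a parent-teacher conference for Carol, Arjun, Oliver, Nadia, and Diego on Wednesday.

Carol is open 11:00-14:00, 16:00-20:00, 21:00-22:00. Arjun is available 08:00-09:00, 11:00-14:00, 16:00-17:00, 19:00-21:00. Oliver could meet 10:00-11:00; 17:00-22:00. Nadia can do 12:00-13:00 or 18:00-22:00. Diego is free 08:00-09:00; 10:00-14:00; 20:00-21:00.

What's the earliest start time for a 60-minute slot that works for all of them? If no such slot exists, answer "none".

none

Carol ∩ Arjun: 11:00-14:00, 16:00-17:00, 19:00-20:00.
Carol ∩ Arjun ∩ Oliver: 19:00-20:00.
Carol ∩ Arjun ∩ Oliver ∩ Nadia: 19:00-20:00.
Carol ∩ Arjun ∩ Oliver ∩ Nadia ∩ Diego: ∅.
There is no time when everyone is free.
No common window is at least 60 minutes long.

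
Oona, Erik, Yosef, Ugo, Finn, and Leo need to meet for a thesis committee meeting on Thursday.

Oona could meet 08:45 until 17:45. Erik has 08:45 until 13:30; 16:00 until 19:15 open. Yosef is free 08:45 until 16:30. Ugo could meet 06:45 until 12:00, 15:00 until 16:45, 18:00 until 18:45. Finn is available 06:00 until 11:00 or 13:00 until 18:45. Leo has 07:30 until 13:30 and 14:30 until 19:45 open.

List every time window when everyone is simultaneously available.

08:45-11:00, 16:00-16:30

Oona ∩ Erik: 08:45-13:30, 16:00-17:45.
Oona ∩ Erik ∩ Yosef: 08:45-13:30, 16:00-16:30.
Oona ∩ Erik ∩ Yosef ∩ Ugo: 08:45-12:00, 16:00-16:30.
Oona ∩ Erik ∩ Yosef ∩ Ugo ∩ Finn: 08:45-11:00, 16:00-16:30.
Oona ∩ Erik ∩ Yosef ∩ Ugo ∩ Finn ∩ Leo: 08:45-11:00, 16:00-16:30.
Those are the intersection windows.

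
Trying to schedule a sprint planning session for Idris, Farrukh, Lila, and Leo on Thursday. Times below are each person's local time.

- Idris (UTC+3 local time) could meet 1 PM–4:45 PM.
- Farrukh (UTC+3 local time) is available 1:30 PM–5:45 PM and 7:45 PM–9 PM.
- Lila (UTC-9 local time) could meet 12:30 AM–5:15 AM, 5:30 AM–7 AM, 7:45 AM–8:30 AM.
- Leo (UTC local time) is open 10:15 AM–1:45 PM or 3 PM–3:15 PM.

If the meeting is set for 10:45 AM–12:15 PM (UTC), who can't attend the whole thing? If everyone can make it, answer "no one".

Idris in UTC: 10:00-13:45 (subtract 3h to convert from UTC+3).
Farrukh in UTC: 10:30-14:45, 16:45-18:00 (subtract 3h to convert from UTC+3).
Lila in UTC: 09:30-14:15, 14:30-16:00, 16:45-17:30 (add 9h to convert from UTC-9).
Leo in UTC: 10:15-13:45, 15:00-15:15.
Idris: free for 10:45-12:15. Farrukh: free for 10:45-12:15. Lila: free for 10:45-12:15. Leo: free for 10:45-12:15.

no one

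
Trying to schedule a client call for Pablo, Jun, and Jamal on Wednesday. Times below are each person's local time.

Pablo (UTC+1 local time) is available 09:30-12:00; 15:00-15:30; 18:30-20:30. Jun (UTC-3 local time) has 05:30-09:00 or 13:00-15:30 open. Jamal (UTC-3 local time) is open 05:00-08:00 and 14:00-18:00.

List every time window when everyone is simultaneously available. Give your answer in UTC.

08:30-11:00, 17:30-18:30

Pablo in UTC: 08:30-11:00, 14:00-14:30, 17:30-19:30 (subtract 1h to convert from UTC+1).
Jun in UTC: 08:30-12:00, 16:00-18:30 (add 3h to convert from UTC-3).
Jamal in UTC: 08:00-11:00, 17:00-21:00 (add 3h to convert from UTC-3).
Pablo ∩ Jun: 08:30-11:00, 17:30-18:30.
Pablo ∩ Jun ∩ Jamal: 08:30-11:00, 17:30-18:30.
Those are the intersection windows.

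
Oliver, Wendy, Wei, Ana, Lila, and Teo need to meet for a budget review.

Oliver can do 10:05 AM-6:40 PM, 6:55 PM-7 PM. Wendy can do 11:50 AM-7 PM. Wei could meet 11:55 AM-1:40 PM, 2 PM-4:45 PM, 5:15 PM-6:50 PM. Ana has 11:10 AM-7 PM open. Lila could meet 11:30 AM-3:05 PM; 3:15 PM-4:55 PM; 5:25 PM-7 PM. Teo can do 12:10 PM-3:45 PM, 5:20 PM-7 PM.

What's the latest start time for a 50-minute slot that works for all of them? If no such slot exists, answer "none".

17:50

Oliver ∩ Wendy: 11:50-18:40, 18:55-19:00.
Oliver ∩ Wendy ∩ Wei: 11:55-13:40, 14:00-16:45, 17:15-18:40.
Oliver ∩ Wendy ∩ Wei ∩ Ana: 11:55-13:40, 14:00-16:45, 17:15-18:40.
Oliver ∩ Wendy ∩ Wei ∩ Ana ∩ Lila: 11:55-13:40, 14:00-15:05, 15:15-16:45, 17:25-18:40.
Oliver ∩ Wendy ∩ Wei ∩ Ana ∩ Lila ∩ Teo: 12:10-13:40, 14:00-15:05, 15:15-15:45, 17:25-18:40.
The last common window of at least 50 minutes is 17:25-18:40; a 50-minute meeting can start as late as 17:50 and still end by 18:40.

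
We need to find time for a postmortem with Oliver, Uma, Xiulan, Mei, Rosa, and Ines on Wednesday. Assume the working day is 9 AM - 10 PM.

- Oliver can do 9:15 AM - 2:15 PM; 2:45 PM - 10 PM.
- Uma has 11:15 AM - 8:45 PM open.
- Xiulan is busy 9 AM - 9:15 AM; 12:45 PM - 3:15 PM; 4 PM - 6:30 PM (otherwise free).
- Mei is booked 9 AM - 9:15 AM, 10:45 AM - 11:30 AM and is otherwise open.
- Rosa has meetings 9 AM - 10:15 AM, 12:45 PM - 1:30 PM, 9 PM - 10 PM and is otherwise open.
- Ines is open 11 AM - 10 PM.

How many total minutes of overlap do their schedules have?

Oliver free: 09:15-14:15, 14:45-22:00.
Uma free: 11:15-20:45.
Xiulan free: 09:15-12:45, 15:15-16:00, 18:30-22:00 (invert busy blocks within the working day).
Mei free: 09:15-10:45, 11:30-22:00 (invert busy blocks within the working day).
Rosa free: 10:15-12:45, 13:30-21:00 (invert busy blocks within the working day).
Ines free: 11:00-22:00.
Oliver ∩ Uma: 11:15-14:15, 14:45-20:45.
Oliver ∩ Uma ∩ Xiulan: 11:15-12:45, 15:15-16:00, 18:30-20:45.
Oliver ∩ Uma ∩ Xiulan ∩ Mei: 11:30-12:45, 15:15-16:00, 18:30-20:45.
Oliver ∩ Uma ∩ Xiulan ∩ Mei ∩ Rosa: 11:30-12:45, 15:15-16:00, 18:30-20:45.
Oliver ∩ Uma ∩ Xiulan ∩ Mei ∩ Rosa ∩ Ines: 11:30-12:45, 15:15-16:00, 18:30-20:45.
Summing the common windows: 75 + 45 + 135 = 255 minutes.

255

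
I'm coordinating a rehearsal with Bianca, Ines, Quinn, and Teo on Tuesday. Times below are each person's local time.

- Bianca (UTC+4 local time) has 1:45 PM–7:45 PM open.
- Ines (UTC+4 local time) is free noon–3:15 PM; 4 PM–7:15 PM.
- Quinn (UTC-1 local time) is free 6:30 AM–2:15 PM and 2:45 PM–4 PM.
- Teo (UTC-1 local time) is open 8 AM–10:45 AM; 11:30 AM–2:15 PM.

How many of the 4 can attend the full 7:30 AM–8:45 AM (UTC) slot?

Bianca in UTC: 09:45-15:45 (subtract 4h to convert from UTC+4).
Ines in UTC: 08:00-11:15, 12:00-15:15 (subtract 4h to convert from UTC+4).
Quinn in UTC: 07:30-15:15, 15:45-17:00 (add 1h to convert from UTC-1).
Teo in UTC: 09:00-11:45, 12:30-15:15 (add 1h to convert from UTC-1).
Quinn can make the full 07:30-08:45 slot — that's 1.

1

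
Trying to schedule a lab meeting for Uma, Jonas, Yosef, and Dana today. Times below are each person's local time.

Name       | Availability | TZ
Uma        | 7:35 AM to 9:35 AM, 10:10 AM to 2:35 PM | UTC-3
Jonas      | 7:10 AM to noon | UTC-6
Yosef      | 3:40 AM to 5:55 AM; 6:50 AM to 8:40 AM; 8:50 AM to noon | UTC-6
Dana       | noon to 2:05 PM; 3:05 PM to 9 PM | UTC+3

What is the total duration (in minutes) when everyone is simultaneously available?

Uma in UTC: 10:35-12:35, 13:10-17:35 (add 3h to convert from UTC-3).
Jonas in UTC: 13:10-18:00 (add 6h to convert from UTC-6).
Yosef in UTC: 09:40-11:55, 12:50-14:40, 14:50-18:00 (add 6h to convert from UTC-6).
Dana in UTC: 09:00-11:05, 12:05-18:00 (subtract 3h to convert from UTC+3).
Uma ∩ Jonas: 13:10-17:35.
Uma ∩ Jonas ∩ Yosef: 13:10-14:40, 14:50-17:35.
Uma ∩ Jonas ∩ Yosef ∩ Dana: 13:10-14:40, 14:50-17:35.
Summing the common windows: 90 + 165 = 255 minutes.

255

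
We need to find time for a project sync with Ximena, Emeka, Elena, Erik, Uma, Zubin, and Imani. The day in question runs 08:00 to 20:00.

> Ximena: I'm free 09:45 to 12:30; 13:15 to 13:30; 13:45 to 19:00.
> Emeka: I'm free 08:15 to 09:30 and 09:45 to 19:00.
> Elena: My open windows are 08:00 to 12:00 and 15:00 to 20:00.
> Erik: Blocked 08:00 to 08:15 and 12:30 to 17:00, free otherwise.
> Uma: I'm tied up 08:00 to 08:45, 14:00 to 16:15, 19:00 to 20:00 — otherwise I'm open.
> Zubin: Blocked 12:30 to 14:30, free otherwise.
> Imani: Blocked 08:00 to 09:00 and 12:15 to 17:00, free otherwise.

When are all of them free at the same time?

09:45-12:00, 17:00-19:00

Ximena free: 09:45-12:30, 13:15-13:30, 13:45-19:00.
Emeka free: 08:15-09:30, 09:45-19:00.
Elena free: 08:00-12:00, 15:00-20:00.
Erik free: 08:15-12:30, 17:00-20:00 (invert busy blocks within the working day).
Uma free: 08:45-14:00, 16:15-19:00 (invert busy blocks within the working day).
Zubin free: 08:00-12:30, 14:30-20:00 (invert busy blocks within the working day).
Imani free: 09:00-12:15, 17:00-20:00 (invert busy blocks within the working day).
Ximena ∩ Emeka: 09:45-12:30, 13:15-13:30, 13:45-19:00.
Ximena ∩ Emeka ∩ Elena: 09:45-12:00, 15:00-19:00.
Ximena ∩ Emeka ∩ Elena ∩ Erik: 09:45-12:00, 17:00-19:00.
Ximena ∩ Emeka ∩ Elena ∩ Erik ∩ Uma: 09:45-12:00, 17:00-19:00.
Ximena ∩ Emeka ∩ Elena ∩ Erik ∩ Uma ∩ Zubin: 09:45-12:00, 17:00-19:00.
Ximena ∩ Emeka ∩ Elena ∩ Erik ∩ Uma ∩ Zubin ∩ Imani: 09:45-12:00, 17:00-19:00.
Those are the intersection windows.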